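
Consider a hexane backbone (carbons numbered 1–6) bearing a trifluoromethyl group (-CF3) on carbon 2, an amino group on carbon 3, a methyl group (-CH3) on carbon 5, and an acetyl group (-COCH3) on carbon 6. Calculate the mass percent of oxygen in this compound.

7.10%

Atom tally by fragment:
  CH3 → C:1 H:3
  CH(CF3) → C:2 H:1 F:3
  CH(NH2) → C:1 H:3 N:1
  CH2 → C:1 H:2
  CH(CH3) → C:2 H:4
  CH2COCH3 → C:3 H:5 O:1
Element totals:
  C: 10
  H: 18
  F: 3
  N: 1
  O: 1
Molecular formula: C10H18F3NO.
Molar mass = 225.254 g/mol.
Mass from O: 1 × 15.999 = 15.999 g/mol.
%O = 15.999 / 225.254 × 100 = 7.10%.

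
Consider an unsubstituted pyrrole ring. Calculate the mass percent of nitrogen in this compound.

20.88%

Atom tally by fragment:
  pyrrole ring core → C:4 H:5 N:1
Element totals:
  C: 4
  H: 5
  N: 1
Molecular formula: C4H5N.
Molar mass = 67.091 g/mol.
Mass from N: 1 × 14.007 = 14.007 g/mol.
%N = 14.007 / 67.091 × 100 = 20.88%.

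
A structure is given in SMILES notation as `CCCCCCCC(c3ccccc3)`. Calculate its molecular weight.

190.33 g/mol

Atom tally by fragment:
  CH3 → C:1 H:3
  CH2 → C:1 H:2
  CH2 → C:1 H:2
  CH2 → C:1 H:2
  CH2 → C:1 H:2
  CH2 → C:1 H:2
  CH2 → C:1 H:2
  CH2C6H5 → C:7 H:7
Element totals:
  C: 14
  H: 22
Molecular formula: C14H22.
  M = 14(12.011) + 22(1.008)
    = 168.154 + 22.176 = 190.330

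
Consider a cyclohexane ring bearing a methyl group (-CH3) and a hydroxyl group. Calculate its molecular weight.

Atom tally by fragment:
  cyclohexane ring core → C:6 H:12
  (− 2 ring H displaced by substituents)
  + CH3 → C:1 H:3
  + OH → O:1 H:1
Element totals:
  C: 7
  H: 14
  O: 1
Molecular formula: C7H14O.
  M = 7(12.011) + 14(1.008) + 15.999
    = 84.077 + 14.112 + 15.999 = 114.188

114.19 g/mol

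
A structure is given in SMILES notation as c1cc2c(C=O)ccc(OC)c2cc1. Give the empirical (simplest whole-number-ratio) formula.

C6H5O

Atom tally by fragment:
  naphthalene ring system core → C:10 H:8
  (− 2 ring H displaced by substituents)
  + CHO → C:1 H:1 O:1
  + OCH3 → C:1 H:3 O:1
Element totals:
  C: 12
  H: 10
  O: 2
Molecular formula: C12H10O2.
gcd of subscripts = 2; dividing each by 2:
  C: 12/2 = 6
  H: 10/2 = 5
  O: 2/2 = 1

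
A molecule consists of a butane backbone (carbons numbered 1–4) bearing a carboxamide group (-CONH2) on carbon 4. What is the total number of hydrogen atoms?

11

Atom tally by fragment:
  CH3 → C:1 H:3
  CH2 → C:1 H:2
  CH2 → C:1 H:2
  CH2CONH2 → C:2 H:4 O:1 N:1
Element totals:
  C: 5
  H: 11
  N: 1
  O: 1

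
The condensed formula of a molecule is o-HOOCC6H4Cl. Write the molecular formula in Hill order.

C7H5ClO2

Atom tally by fragment:
  benzene ring core → C:6 H:6
  (− 2 ring H displaced by substituents)
  + COOH → C:1 H:1 O:2
  + Cl → Cl:1
Element totals:
  C: 7
  H: 5
  Cl: 1
  O: 2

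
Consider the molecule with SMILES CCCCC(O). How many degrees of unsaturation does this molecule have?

Atom tally by fragment:
  CH3 → C:1 H:3
  CH2 → C:1 H:2
  CH2 → C:1 H:2
  CH2 → C:1 H:2
  CH2OH → C:1 H:3 O:1
Element totals:
  C: 5
  H: 12
  O: 1
Molecular formula: C5H12O.
DoU = (2C + 2 + N − H − X) / 2 = (2·5 + 2 + 0 − 12 − 0) / 2 = 0.

0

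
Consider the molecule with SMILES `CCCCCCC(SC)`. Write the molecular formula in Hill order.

C8H18S

Atom tally by fragment:
  CH3 → C:1 H:3
  CH2 → C:1 H:2
  CH2 → C:1 H:2
  CH2 → C:1 H:2
  CH2 → C:1 H:2
  CH2 → C:1 H:2
  CH2SCH3 → C:2 H:5 S:1
Element totals:
  C: 8
  H: 18
  S: 1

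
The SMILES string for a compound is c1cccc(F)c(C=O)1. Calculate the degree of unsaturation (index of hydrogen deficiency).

5

Atom tally by fragment:
  benzene ring core → C:6 H:6
  (− 2 ring H displaced by substituents)
  + F → F:1
  + CHO → C:1 H:1 O:1
Element totals:
  C: 7
  H: 5
  F: 1
  O: 1
Molecular formula: C7H5FO.
DoU = (2C + 2 + N − H − X) / 2 = (2·7 + 2 + 0 − 5 − 1) / 2 = 5.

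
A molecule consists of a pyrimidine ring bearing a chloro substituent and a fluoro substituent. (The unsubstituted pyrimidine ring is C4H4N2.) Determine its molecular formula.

C4H2ClFN2

Atom tally by fragment:
  pyrimidine ring core → C:4 H:4 N:2
  (− 2 ring H displaced by substituents)
  + Cl → Cl:1
  + F → F:1
Element totals:
  C: 4
  H: 2
  Cl: 1
  F: 1
  N: 2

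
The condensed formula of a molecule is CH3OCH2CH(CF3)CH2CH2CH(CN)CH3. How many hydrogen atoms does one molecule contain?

Atom tally by fragment:
  CH3OCH2 → C:2 H:5 O:1
  CH(CF3) → C:2 H:1 F:3
  CH2 → C:1 H:2
  CH2 → C:1 H:2
  CH(CN) → C:2 H:1 N:1
  CH3 → C:1 H:3
Element totals:
  C: 9
  H: 14
  F: 3
  N: 1
  O: 1

14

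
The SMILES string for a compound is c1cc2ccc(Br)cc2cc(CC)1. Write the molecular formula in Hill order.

C12H11Br

Atom tally by fragment:
  naphthalene ring system core → C:10 H:8
  (− 2 ring H displaced by substituents)
  + Br → Br:1
  + C2H5 → C:2 H:5
Element totals:
  C: 12
  H: 11
  Br: 1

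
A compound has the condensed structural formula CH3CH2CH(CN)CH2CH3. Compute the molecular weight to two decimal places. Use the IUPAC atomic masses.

Element totals:
  C: 6
  H: 11
  N: 1
Molecular formula: C6H11N.
  M = 6(12.011) + 11(1.008) + 14.007
    = 72.066 + 11.088 + 14.007 = 97.161

97.16 g/mol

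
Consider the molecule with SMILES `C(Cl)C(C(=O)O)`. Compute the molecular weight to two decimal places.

Atom tally by fragment:
  ClCH2 → C:1 H:2 Cl:1
  CH2COOH → C:2 H:3 O:2
Element totals:
  C: 3
  H: 5
  Cl: 1
  O: 2
Molecular formula: C3H5ClO2.
  M = 3(12.011) + 5(1.008) + 35.45 + 2(15.999)
    = 36.033 + 5.040 + 35.450 + 31.998 = 108.521

108.52 g/mol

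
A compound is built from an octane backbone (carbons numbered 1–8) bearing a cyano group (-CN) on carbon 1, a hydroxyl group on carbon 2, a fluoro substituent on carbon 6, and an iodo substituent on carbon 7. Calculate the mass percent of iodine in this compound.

42.42%

Atom tally by fragment:
  NCCH2 → C:2 H:2 N:1
  CH(OH) → C:1 H:2 O:1
  CH2 → C:1 H:2
  CH2 → C:1 H:2
  CH2 → C:1 H:2
  CH(F) → C:1 H:1 F:1
  CH(I) → C:1 H:1 I:1
  CH3 → C:1 H:3
Element totals:
  C: 9
  H: 15
  F: 1
  I: 1
  N: 1
  O: 1
Molecular formula: C9H15FINO.
Molar mass = 299.127 g/mol.
Mass from I: 1 × 126.904 = 126.904 g/mol.
%I = 126.904 / 299.127 × 100 = 42.42%.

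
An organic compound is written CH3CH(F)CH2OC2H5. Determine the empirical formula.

C5H11FO

Atom tally by fragment:
  CH3 → C:1 H:3
  CH(F) → C:1 H:1 F:1
  CH2OC2H5 → C:3 H:7 O:1
Element totals:
  C: 5
  H: 11
  F: 1
  O: 1
Molecular formula: C5H11FO.
gcd of subscripts (5, 1, 11, 1) = 1, so the empirical formula equals the molecular formula.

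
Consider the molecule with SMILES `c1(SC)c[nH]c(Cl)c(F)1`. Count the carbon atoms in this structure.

5

Atom tally by fragment:
  pyrrole ring core → C:4 H:5 N:1
  (− 3 ring H displaced by substituents)
  + SCH3 → C:1 H:3 S:1
  + Cl → Cl:1
  + F → F:1
Element totals:
  C: 5
  H: 5
  Cl: 1
  F: 1
  N: 1
  S: 1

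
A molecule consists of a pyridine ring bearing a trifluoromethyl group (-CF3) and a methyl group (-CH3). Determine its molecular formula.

C7H6F3N

Atom tally by fragment:
  pyridine ring core → C:5 H:5 N:1
  (− 2 ring H displaced by substituents)
  + CF3 → C:1 F:3
  + CH3 → C:1 H:3
Element totals:
  C: 7
  H: 6
  F: 3
  N: 1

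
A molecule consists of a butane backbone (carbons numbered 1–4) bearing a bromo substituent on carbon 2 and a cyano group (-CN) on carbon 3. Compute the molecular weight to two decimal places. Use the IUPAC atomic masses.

162.03 g/mol

Atom tally by fragment:
  CH3 → C:1 H:3
  CH(Br) → C:1 H:1 Br:1
  CH(CN) → C:2 H:1 N:1
  CH3 → C:1 H:3
Element totals:
  C: 5
  H: 8
  Br: 1
  N: 1
Molecular formula: C5H8BrN.
  M = 5(12.011) + 8(1.008) + 79.904 + 14.007
    = 60.055 + 8.064 + 79.904 + 14.007 = 162.030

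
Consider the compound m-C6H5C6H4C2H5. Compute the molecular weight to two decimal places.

Atom tally by fragment:
  benzene ring core → C:6 H:6
  (− 2 ring H displaced by substituents)
  + C6H5 → C:6 H:5
  + C2H5 → C:2 H:5
Element totals:
  C: 14
  H: 14
Molecular formula: C14H14.
  M = 14(12.011) + 14(1.008)
    = 168.154 + 14.112 = 182.266

182.27 g/mol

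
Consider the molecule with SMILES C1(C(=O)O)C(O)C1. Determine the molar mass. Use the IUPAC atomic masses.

102.09 g/mol

Atom tally by fragment:
  cyclopropane ring core → C:3 H:6
  (− 2 ring H displaced by substituents)
  + COOH → C:1 H:1 O:2
  + OH → O:1 H:1
Element totals:
  C: 4
  H: 6
  O: 3
Molecular formula: C4H6O3.
  M = 4(12.011) + 6(1.008) + 3(15.999)
    = 48.044 + 6.048 + 47.997 = 102.089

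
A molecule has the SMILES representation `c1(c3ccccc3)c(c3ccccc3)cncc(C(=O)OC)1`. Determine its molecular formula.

Atom tally by fragment:
  pyridine ring core → C:5 H:5 N:1
  (− 3 ring H displaced by substituents)
  + C6H5 → C:6 H:5
  + C6H5 → C:6 H:5
  + COOCH3 → C:2 H:3 O:2
Element totals:
  C: 19
  H: 15
  N: 1
  O: 2

C19H15NO2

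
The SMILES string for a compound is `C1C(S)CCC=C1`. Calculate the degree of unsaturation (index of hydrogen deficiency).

2

Atom tally by fragment:
  cyclohexene ring core → C:6 H:10
  (− 1 ring H displaced by substituents)
  + SH → S:1 H:1
Element totals:
  C: 6
  H: 10
  S: 1
Molecular formula: C6H10S.
DoU = (2C + 2 + N − H − X) / 2 = (2·6 + 2 + 0 − 10 − 0) / 2 = 2.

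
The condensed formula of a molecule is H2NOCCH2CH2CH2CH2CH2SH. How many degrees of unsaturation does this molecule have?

1

Atom tally by fragment:
  H2NOCCH2 → C:2 H:4 O:1 N:1
  CH2 → C:1 H:2
  CH2 → C:1 H:2
  CH2 → C:1 H:2
  CH2SH → C:1 H:3 S:1
Element totals:
  C: 6
  H: 13
  N: 1
  O: 1
  S: 1
Molecular formula: C6H13NOS.
DoU = (2C + 2 + N − H − X) / 2 = (2·6 + 2 + 1 − 13 − 0) / 2 = 1.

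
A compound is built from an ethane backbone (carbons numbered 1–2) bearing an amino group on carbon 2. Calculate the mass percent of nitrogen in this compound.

31.07%

Atom tally by fragment:
  CH3 → C:1 H:3
  CH2NH2 → C:1 H:4 N:1
Element totals:
  C: 2
  H: 7
  N: 1
Molecular formula: C2H7N.
Molar mass = 45.085 g/mol.
Mass from N: 1 × 14.007 = 14.007 g/mol.
%N = 14.007 / 45.085 × 100 = 31.07%.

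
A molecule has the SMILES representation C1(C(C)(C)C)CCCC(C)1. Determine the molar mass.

Atom tally by fragment:
  cyclopentane ring core → C:5 H:10
  (− 2 ring H displaced by substituents)
  + C(CH3)3 → C:4 H:9
  + CH3 → C:1 H:3
Element totals:
  C: 10
  H: 20
Molecular formula: C10H20.
  M = 10(12.011) + 20(1.008)
    = 120.110 + 20.160 = 140.270

140.27 g/mol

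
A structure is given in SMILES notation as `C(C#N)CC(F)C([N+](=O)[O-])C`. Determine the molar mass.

Atom tally by fragment:
  NCCH2 → C:2 H:2 N:1
  CH2 → C:1 H:2
  CH(F) → C:1 H:1 F:1
  CH(NO2) → C:1 H:1 N:1 O:2
  CH3 → C:1 H:3
Element totals:
  C: 6
  H: 9
  F: 1
  N: 2
  O: 2
Molecular formula: C6H9FN2O2.
  M = 6(12.011) + 9(1.008) + 18.998 + 2(14.007) + 2(15.999)
    = 72.066 + 9.072 + 18.998 + 28.014 + 31.998 = 160.148

160.15 g/mol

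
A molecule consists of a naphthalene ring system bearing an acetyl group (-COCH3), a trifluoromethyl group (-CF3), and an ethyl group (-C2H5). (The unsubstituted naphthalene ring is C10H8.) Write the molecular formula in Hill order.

C15H13F3O

Atom tally by fragment:
  naphthalene ring system core → C:10 H:8
  (− 3 ring H displaced by substituents)
  + COCH3 → C:2 H:3 O:1
  + CF3 → C:1 F:3
  + C2H5 → C:2 H:5
Element totals:
  C: 15
  H: 13
  F: 3
  O: 1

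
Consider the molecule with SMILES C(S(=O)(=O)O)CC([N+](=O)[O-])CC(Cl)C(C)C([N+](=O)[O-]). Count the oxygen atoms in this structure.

7

Atom tally by fragment:
  HO3SCH2 → C:1 H:3 S:1 O:3
  CH2 → C:1 H:2
  CH(NO2) → C:1 H:1 N:1 O:2
  CH2 → C:1 H:2
  CH(Cl) → C:1 H:1 Cl:1
  CH(CH3) → C:2 H:4
  CH2NO2 → C:1 H:2 N:1 O:2
Element totals:
  C: 8
  H: 15
  Cl: 1
  N: 2
  O: 7
  S: 1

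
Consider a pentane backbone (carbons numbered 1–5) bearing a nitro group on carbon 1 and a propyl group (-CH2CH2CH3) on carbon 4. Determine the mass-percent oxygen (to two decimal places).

20.10%

Atom tally by fragment:
  O2NCH2 → C:1 H:2 N:1 O:2
  CH2 → C:1 H:2
  CH2 → C:1 H:2
  CH(CH2CH2CH3) → C:4 H:8
  CH3 → C:1 H:3
Element totals:
  C: 8
  H: 17
  N: 1
  O: 2
Molecular formula: C8H17NO2.
Molar mass = 159.229 g/mol.
Mass from O: 2 × 15.999 = 31.998 g/mol.
%O = 31.998 / 159.229 × 100 = 20.10%.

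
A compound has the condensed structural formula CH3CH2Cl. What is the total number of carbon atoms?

Atom tally by fragment:
  CH3 → C:1 H:3
  CH2Cl → C:1 H:2 Cl:1
Element totals:
  C: 2
  H: 5
  Cl: 1

2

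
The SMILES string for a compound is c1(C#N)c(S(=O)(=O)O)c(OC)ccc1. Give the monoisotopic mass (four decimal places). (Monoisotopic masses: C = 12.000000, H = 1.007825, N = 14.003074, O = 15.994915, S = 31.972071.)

213.0096

Atom tally by fragment:
  benzene ring core → C:6 H:6
  (− 3 ring H displaced by substituents)
  + CN → C:1 N:1
  + SO3H → S:1 O:3 H:1
  + OCH3 → C:1 H:3 O:1
Element totals:
  C: 8
  H: 7
  N: 1
  O: 4
  S: 1
Molecular formula: C8H7NO4S.
  M = 8(12.0) + 7(1.007825) + 14.003074 + 4(15.994915) + 31.972071
    = 96.000000 + 7.054775 + 14.003074 + 63.979660 + 31.972071 = 213.009580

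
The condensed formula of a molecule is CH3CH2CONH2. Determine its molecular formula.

C3H7NO

Element totals:
  C: 3
  H: 7
  N: 1
  O: 1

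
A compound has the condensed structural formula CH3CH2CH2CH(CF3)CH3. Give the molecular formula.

Atom tally by fragment:
  CH3 → C:1 H:3
  CH2 → C:1 H:2
  CH2 → C:1 H:2
  CH(CF3) → C:2 H:1 F:3
  CH3 → C:1 H:3
Element totals:
  C: 6
  H: 11
  F: 3

C6H11F3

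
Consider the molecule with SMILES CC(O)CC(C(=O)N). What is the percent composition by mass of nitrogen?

11.96%

Atom tally by fragment:
  CH3 → C:1 H:3
  CH(OH) → C:1 H:2 O:1
  CH2 → C:1 H:2
  CH2CONH2 → C:2 H:4 O:1 N:1
Element totals:
  C: 5
  H: 11
  N: 1
  O: 2
Molecular formula: C5H11NO2.
Molar mass = 117.148 g/mol.
Mass from N: 1 × 14.007 = 14.007 g/mol.
%N = 14.007 / 117.148 × 100 = 11.96%.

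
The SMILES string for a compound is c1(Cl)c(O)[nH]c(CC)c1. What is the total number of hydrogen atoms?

Atom tally by fragment:
  pyrrole ring core → C:4 H:5 N:1
  (− 3 ring H displaced by substituents)
  + Cl → Cl:1
  + OH → O:1 H:1
  + C2H5 → C:2 H:5
Element totals:
  C: 6
  H: 8
  Cl: 1
  N: 1
  O: 1

8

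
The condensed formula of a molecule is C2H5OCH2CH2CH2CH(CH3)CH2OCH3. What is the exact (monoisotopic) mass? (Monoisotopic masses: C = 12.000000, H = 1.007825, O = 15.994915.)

Atom tally by fragment:
  C2H5OCH2 → C:3 H:7 O:1
  CH2 → C:1 H:2
  CH2 → C:1 H:2
  CH(CH3) → C:2 H:4
  CH2OCH3 → C:2 H:5 O:1
Element totals:
  C: 9
  H: 20
  O: 2
Molecular formula: C9H20O2.
  M = 9(12.0) + 20(1.007825) + 2(15.994915)
    = 108.000000 + 20.156500 + 31.989830 = 160.146330

160.1463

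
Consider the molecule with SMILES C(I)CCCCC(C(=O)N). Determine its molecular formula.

C7H14INO

Atom tally by fragment:
  ICH2 → C:1 H:2 I:1
  CH2 → C:1 H:2
  CH2 → C:1 H:2
  CH2 → C:1 H:2
  CH2 → C:1 H:2
  CH2CONH2 → C:2 H:4 O:1 N:1
Element totals:
  C: 7
  H: 14
  I: 1
  N: 1
  O: 1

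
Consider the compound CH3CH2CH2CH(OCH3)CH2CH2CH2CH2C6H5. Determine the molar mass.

Atom tally by fragment:
  CH3 → C:1 H:3
  CH2 → C:1 H:2
  CH2 → C:1 H:2
  CH(OCH3) → C:2 H:4 O:1
  CH2 → C:1 H:2
  CH2 → C:1 H:2
  CH2 → C:1 H:2
  CH2C6H5 → C:7 H:7
Element totals:
  C: 15
  H: 24
  O: 1
Molecular formula: C15H24O.
  M = 15(12.011) + 24(1.008) + 15.999
    = 180.165 + 24.192 + 15.999 = 220.356

220.36 g/mol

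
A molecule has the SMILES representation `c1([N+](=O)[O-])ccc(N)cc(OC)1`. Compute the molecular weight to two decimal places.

168.15 g/mol

Atom tally by fragment:
  benzene ring core → C:6 H:6
  (− 3 ring H displaced by substituents)
  + NO2 → N:1 O:2
  + NH2 → N:1 H:2
  + OCH3 → C:1 H:3 O:1
Element totals:
  C: 7
  H: 8
  N: 2
  O: 3
Molecular formula: C7H8N2O3.
  M = 7(12.011) + 8(1.008) + 2(14.007) + 3(15.999)
    = 84.077 + 8.064 + 28.014 + 47.997 = 168.152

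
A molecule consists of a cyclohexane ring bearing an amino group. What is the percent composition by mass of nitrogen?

14.12%

Atom tally by fragment:
  cyclohexane ring core → C:6 H:12
  (− 1 ring H displaced by substituents)
  + NH2 → N:1 H:2
Element totals:
  C: 6
  H: 13
  N: 1
Molecular formula: C6H13N.
Molar mass = 99.177 g/mol.
Mass from N: 1 × 14.007 = 14.007 g/mol.
%N = 14.007 / 99.177 × 100 = 14.12%.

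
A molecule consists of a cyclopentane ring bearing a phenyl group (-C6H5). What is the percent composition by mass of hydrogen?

Atom tally by fragment:
  cyclopentane ring core → C:5 H:10
  (− 1 ring H displaced by substituents)
  + C6H5 → C:6 H:5
Element totals:
  C: 11
  H: 14
Molecular formula: C11H14.
Molar mass = 146.233 g/mol.
Mass from H: 14 × 1.008 = 14.112 g/mol.
%H = 14.112 / 146.233 × 100 = 9.65%.

9.65%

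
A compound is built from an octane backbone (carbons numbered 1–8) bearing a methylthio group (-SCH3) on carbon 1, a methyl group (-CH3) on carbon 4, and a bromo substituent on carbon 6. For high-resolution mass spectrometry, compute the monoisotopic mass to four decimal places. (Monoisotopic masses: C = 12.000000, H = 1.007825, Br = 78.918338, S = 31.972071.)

Atom tally by fragment:
  CH3SCH2 → C:2 H:5 S:1
  CH2 → C:1 H:2
  CH2 → C:1 H:2
  CH(CH3) → C:2 H:4
  CH2 → C:1 H:2
  CH(Br) → C:1 H:1 Br:1
  CH2 → C:1 H:2
  CH3 → C:1 H:3
Element totals:
  C: 10
  H: 21
  Br: 1
  S: 1
Molecular formula: C10H21BrS.
  M = 10(12.0) + 21(1.007825) + 78.918338 + 31.972071
    = 120.000000 + 21.164325 + 78.918338 + 31.972071 = 252.054734

252.0547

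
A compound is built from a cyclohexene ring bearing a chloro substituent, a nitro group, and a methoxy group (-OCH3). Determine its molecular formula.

C7H10ClNO3

Atom tally by fragment:
  cyclohexene ring core → C:6 H:10
  (− 3 ring H displaced by substituents)
  + Cl → Cl:1
  + NO2 → N:1 O:2
  + OCH3 → C:1 H:3 O:1
Element totals:
  C: 7
  H: 10
  Cl: 1
  N: 1
  O: 3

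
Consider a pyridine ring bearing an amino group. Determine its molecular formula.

Atom tally by fragment:
  pyridine ring core → C:5 H:5 N:1
  (− 1 ring H displaced by substituents)
  + NH2 → N:1 H:2
Element totals:
  C: 5
  H: 6
  N: 2

C5H6N2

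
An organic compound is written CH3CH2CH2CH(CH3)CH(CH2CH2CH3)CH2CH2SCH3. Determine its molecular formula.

Atom tally by fragment:
  CH3 → C:1 H:3
  CH2 → C:1 H:2
  CH2 → C:1 H:2
  CH(CH3) → C:2 H:4
  CH(CH2CH2CH3) → C:4 H:8
  CH2 → C:1 H:2
  CH2SCH3 → C:2 H:5 S:1
Element totals:
  C: 12
  H: 26
  S: 1

C12H26S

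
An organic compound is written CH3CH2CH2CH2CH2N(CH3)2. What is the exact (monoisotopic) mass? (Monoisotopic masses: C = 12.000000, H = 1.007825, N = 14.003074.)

115.1361

Atom tally by fragment:
  CH3 → C:1 H:3
  CH2 → C:1 H:2
  CH2 → C:1 H:2
  CH2 → C:1 H:2
  CH2N(CH3)2 → C:3 H:8 N:1
Element totals:
  C: 7
  H: 17
  N: 1
Molecular formula: C7H17N.
  M = 7(12.0) + 17(1.007825) + 14.003074
    = 84.000000 + 17.133025 + 14.003074 = 115.136099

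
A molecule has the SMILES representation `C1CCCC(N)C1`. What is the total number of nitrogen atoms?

Atom tally by fragment:
  cyclohexane ring core → C:6 H:12
  (− 1 ring H displaced by substituents)
  + NH2 → N:1 H:2
Element totals:
  C: 6
  H: 13
  N: 1

1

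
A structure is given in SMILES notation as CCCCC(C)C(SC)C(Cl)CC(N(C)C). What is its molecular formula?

Atom tally by fragment:
  CH3 → C:1 H:3
  CH2 → C:1 H:2
  CH2 → C:1 H:2
  CH2 → C:1 H:2
  CH(CH3) → C:2 H:4
  CH(SCH3) → C:2 H:4 S:1
  CH(Cl) → C:1 H:1 Cl:1
  CH2 → C:1 H:2
  CH2N(CH3)2 → C:3 H:8 N:1
Element totals:
  C: 13
  H: 28
  Cl: 1
  N: 1
  S: 1

C13H28ClNS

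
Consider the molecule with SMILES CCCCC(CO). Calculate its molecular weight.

Atom tally by fragment:
  CH3 → C:1 H:3
  CH2 → C:1 H:2
  CH2 → C:1 H:2
  CH2 → C:1 H:2
  CH2CH2OH → C:2 H:5 O:1
Element totals:
  C: 6
  H: 14
  O: 1
Molecular formula: C6H14O.
  M = 6(12.011) + 14(1.008) + 15.999
    = 72.066 + 14.112 + 15.999 = 102.177

102.18 g/mol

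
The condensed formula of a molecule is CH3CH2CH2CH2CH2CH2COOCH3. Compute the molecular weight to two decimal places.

144.21 g/mol

Element totals:
  C: 8
  H: 16
  O: 2
Molecular formula: C8H16O2.
  M = 8(12.011) + 16(1.008) + 2(15.999)
    = 96.088 + 16.128 + 31.998 = 144.214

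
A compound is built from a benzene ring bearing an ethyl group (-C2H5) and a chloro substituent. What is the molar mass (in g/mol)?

140.61 g/mol

Atom tally by fragment:
  benzene ring core → C:6 H:6
  (− 2 ring H displaced by substituents)
  + C2H5 → C:2 H:5
  + Cl → Cl:1
Element totals:
  C: 8
  H: 9
  Cl: 1
Molecular formula: C8H9Cl.
  M = 8(12.011) + 9(1.008) + 35.45
    = 96.088 + 9.072 + 35.450 = 140.610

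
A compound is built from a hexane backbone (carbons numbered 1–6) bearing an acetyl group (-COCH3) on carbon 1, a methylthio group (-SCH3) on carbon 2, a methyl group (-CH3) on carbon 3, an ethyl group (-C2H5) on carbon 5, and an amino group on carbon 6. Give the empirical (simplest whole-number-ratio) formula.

C12H25NOS

Atom tally by fragment:
  CH3COCH2 → C:3 H:5 O:1
  CH(SCH3) → C:2 H:4 S:1
  CH(CH3) → C:2 H:4
  CH2 → C:1 H:2
  CH(C2H5) → C:3 H:6
  CH2NH2 → C:1 H:4 N:1
Element totals:
  C: 12
  H: 25
  N: 1
  O: 1
  S: 1
Molecular formula: C12H25NOS.
gcd of subscripts (12, 25, 1, 1, 1) = 1, so the empirical formula equals the molecular formula.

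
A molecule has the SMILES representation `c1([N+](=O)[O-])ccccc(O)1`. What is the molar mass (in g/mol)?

139.11 g/mol

Atom tally by fragment:
  benzene ring core → C:6 H:6
  (− 2 ring H displaced by substituents)
  + NO2 → N:1 O:2
  + OH → O:1 H:1
Element totals:
  C: 6
  H: 5
  N: 1
  O: 3
Molecular formula: C6H5NO3.
  M = 6(12.011) + 5(1.008) + 14.007 + 3(15.999)
    = 72.066 + 5.040 + 14.007 + 47.997 = 139.110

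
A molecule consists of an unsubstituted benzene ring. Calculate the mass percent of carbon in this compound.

Atom tally by fragment:
  benzene ring core → C:6 H:6
Element totals:
  C: 6
  H: 6
Molecular formula: C6H6.
Molar mass = 78.114 g/mol.
Mass from C: 6 × 12.011 = 72.066 g/mol.
%C = 72.066 / 78.114 × 100 = 92.26%.

92.26%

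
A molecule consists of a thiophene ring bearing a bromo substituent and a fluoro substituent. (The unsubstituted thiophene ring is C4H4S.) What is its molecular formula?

Atom tally by fragment:
  thiophene ring core → C:4 H:4 S:1
  (− 2 ring H displaced by substituents)
  + Br → Br:1
  + F → F:1
Element totals:
  C: 4
  H: 2
  Br: 1
  F: 1
  S: 1

C4H2BrFS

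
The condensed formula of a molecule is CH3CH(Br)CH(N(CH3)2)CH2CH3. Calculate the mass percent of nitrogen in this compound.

Element totals:
  C: 7
  H: 16
  Br: 1
  N: 1
Molecular formula: C7H16BrN.
Molar mass = 194.116 g/mol.
Mass from N: 1 × 14.007 = 14.007 g/mol.
%N = 14.007 / 194.116 × 100 = 7.22%.

7.22%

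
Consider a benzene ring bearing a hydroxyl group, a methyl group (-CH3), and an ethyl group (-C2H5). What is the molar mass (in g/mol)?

Atom tally by fragment:
  benzene ring core → C:6 H:6
  (− 3 ring H displaced by substituents)
  + OH → O:1 H:1
  + CH3 → C:1 H:3
  + C2H5 → C:2 H:5
Element totals:
  C: 9
  H: 12
  O: 1
Molecular formula: C9H12O.
  M = 9(12.011) + 12(1.008) + 15.999
    = 108.099 + 12.096 + 15.999 = 136.194

136.19 g/mol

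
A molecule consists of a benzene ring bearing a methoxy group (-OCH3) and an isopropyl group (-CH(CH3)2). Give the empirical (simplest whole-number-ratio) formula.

C10H14O

Atom tally by fragment:
  benzene ring core → C:6 H:6
  (− 2 ring H displaced by substituents)
  + OCH3 → C:1 H:3 O:1
  + CH(CH3)2 → C:3 H:7
Element totals:
  C: 10
  H: 14
  O: 1
Molecular formula: C10H14O.
gcd of subscripts (10, 14, 1) = 1, so the empirical formula equals the molecular formula.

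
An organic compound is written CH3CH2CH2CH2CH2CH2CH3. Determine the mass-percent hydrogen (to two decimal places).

Element totals:
  C: 7
  H: 16
Molecular formula: C7H16.
Molar mass = 100.205 g/mol.
Mass from H: 16 × 1.008 = 16.128 g/mol.
%H = 16.128 / 100.205 × 100 = 16.10%.

16.10%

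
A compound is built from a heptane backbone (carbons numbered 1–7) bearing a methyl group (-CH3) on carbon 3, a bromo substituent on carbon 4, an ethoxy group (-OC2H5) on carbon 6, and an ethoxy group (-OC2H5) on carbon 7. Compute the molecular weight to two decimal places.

281.23 g/mol

Atom tally by fragment:
  CH3 → C:1 H:3
  CH2 → C:1 H:2
  CH(CH3) → C:2 H:4
  CH(Br) → C:1 H:1 Br:1
  CH2 → C:1 H:2
  CH(OC2H5) → C:3 H:6 O:1
  CH2OC2H5 → C:3 H:7 O:1
Element totals:
  C: 12
  H: 25
  Br: 1
  O: 2
Molecular formula: C12H25BrO2.
  M = 12(12.011) + 25(1.008) + 79.904 + 2(15.999)
    = 144.132 + 25.200 + 79.904 + 31.998 = 281.234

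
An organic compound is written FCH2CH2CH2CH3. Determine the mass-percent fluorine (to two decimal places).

Atom tally by fragment:
  FCH2 → C:1 H:2 F:1
  CH2 → C:1 H:2
  CH2 → C:1 H:2
  CH3 → C:1 H:3
Element totals:
  C: 4
  H: 9
  F: 1
Molecular formula: C4H9F.
Molar mass = 76.114 g/mol.
Mass from F: 1 × 18.998 = 18.998 g/mol.
%F = 18.998 / 76.114 × 100 = 24.96%.

24.96%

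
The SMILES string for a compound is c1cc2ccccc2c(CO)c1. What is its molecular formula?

Atom tally by fragment:
  naphthalene ring system core → C:10 H:8
  (− 1 ring H displaced by substituents)
  + CH2OH → C:1 H:3 O:1
Element totals:
  C: 11
  H: 10
  O: 1

C11H10O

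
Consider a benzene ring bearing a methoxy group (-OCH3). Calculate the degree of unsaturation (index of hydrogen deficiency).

4

Atom tally by fragment:
  benzene ring core → C:6 H:6
  (− 1 ring H displaced by substituents)
  + OCH3 → C:1 H:3 O:1
Element totals:
  C: 7
  H: 8
  O: 1
Molecular formula: C7H8O.
DoU = (2C + 2 + N − H − X) / 2 = (2·7 + 2 + 0 − 8 − 0) / 2 = 4.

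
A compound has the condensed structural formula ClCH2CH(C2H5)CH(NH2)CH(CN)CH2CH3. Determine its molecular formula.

Element totals:
  C: 9
  H: 17
  Cl: 1
  N: 2

C9H17ClN2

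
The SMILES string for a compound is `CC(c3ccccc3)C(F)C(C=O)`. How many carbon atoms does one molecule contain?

11

Atom tally by fragment:
  CH3 → C:1 H:3
  CH(C6H5) → C:7 H:6
  CH(F) → C:1 H:1 F:1
  CH2CHO → C:2 H:3 O:1
Element totals:
  C: 11
  H: 13
  F: 1
  O: 1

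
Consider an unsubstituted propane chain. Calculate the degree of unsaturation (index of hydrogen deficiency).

0

Atom tally by fragment:
  CH3 → C:1 H:3
  CH2 → C:1 H:2
  CH3 → C:1 H:3
Element totals:
  C: 3
  H: 8
Molecular formula: C3H8.
DoU = (2C + 2 + N − H − X) / 2 = (2·3 + 2 + 0 − 8 − 0) / 2 = 0.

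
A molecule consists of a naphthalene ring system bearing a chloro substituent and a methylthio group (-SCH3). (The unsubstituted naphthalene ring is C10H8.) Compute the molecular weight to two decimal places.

208.70 g/mol

Atom tally by fragment:
  naphthalene ring system core → C:10 H:8
  (− 2 ring H displaced by substituents)
  + Cl → Cl:1
  + SCH3 → C:1 H:3 S:1
Element totals:
  C: 11
  H: 9
  Cl: 1
  S: 1
Molecular formula: C11H9ClS.
  M = 11(12.011) + 9(1.008) + 35.45 + 32.06
    = 132.121 + 9.072 + 35.450 + 32.060 = 208.703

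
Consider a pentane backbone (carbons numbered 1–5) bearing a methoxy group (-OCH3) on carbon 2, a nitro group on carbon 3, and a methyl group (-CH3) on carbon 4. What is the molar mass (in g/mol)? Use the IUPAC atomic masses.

161.20 g/mol

Atom tally by fragment:
  CH3 → C:1 H:3
  CH(OCH3) → C:2 H:4 O:1
  CH(NO2) → C:1 H:1 N:1 O:2
  CH(CH3) → C:2 H:4
  CH3 → C:1 H:3
Element totals:
  C: 7
  H: 15
  N: 1
  O: 3
Molecular formula: C7H15NO3.
  M = 7(12.011) + 15(1.008) + 14.007 + 3(15.999)
    = 84.077 + 15.120 + 14.007 + 47.997 = 161.201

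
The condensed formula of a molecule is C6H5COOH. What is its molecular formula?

C7H6O2

Atom tally by fragment:
  benzene ring core → C:6 H:6
  (− 1 ring H displaced by substituents)
  + COOH → C:1 H:1 O:2
Element totals:
  C: 7
  H: 6
  O: 2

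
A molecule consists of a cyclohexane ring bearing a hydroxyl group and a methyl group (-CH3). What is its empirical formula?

C7H14O

Atom tally by fragment:
  cyclohexane ring core → C:6 H:12
  (− 2 ring H displaced by substituents)
  + OH → O:1 H:1
  + CH3 → C:1 H:3
Element totals:
  C: 7
  H: 14
  O: 1
Molecular formula: C7H14O.
gcd of subscripts (7, 14, 1) = 1, so the empirical formula equals the molecular formula.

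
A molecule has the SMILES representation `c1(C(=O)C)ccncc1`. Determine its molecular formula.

Atom tally by fragment:
  pyridine ring core → C:5 H:5 N:1
  (− 1 ring H displaced by substituents)
  + COCH3 → C:2 H:3 O:1
Element totals:
  C: 7
  H: 7
  N: 1
  O: 1

C7H7NO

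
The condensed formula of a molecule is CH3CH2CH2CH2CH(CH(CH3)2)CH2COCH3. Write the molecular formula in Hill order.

C11H22O

Element totals:
  C: 11
  H: 22
  O: 1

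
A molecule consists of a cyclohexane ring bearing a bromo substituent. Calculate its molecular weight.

Atom tally by fragment:
  cyclohexane ring core → C:6 H:12
  (− 1 ring H displaced by substituents)
  + Br → Br:1
Element totals:
  C: 6
  H: 11
  Br: 1
Molecular formula: C6H11Br.
  M = 6(12.011) + 11(1.008) + 79.904
    = 72.066 + 11.088 + 79.904 = 163.058

163.06 g/mol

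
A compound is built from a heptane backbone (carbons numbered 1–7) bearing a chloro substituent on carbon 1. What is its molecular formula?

C7H15Cl

Atom tally by fragment:
  ClCH2 → C:1 H:2 Cl:1
  CH2 → C:1 H:2
  CH2 → C:1 H:2
  CH2 → C:1 H:2
  CH2 → C:1 H:2
  CH2 → C:1 H:2
  CH3 → C:1 H:3
Element totals:
  C: 7
  H: 15
  Cl: 1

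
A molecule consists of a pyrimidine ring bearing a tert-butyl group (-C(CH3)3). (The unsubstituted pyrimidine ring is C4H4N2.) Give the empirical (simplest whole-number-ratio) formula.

Atom tally by fragment:
  pyrimidine ring core → C:4 H:4 N:2
  (− 1 ring H displaced by substituents)
  + C(CH3)3 → C:4 H:9
Element totals:
  C: 8
  H: 12
  N: 2
Molecular formula: C8H12N2.
gcd of subscripts = 2; dividing each by 2:
  C: 8/2 = 4
  H: 12/2 = 6
  N: 2/2 = 1

C4H6N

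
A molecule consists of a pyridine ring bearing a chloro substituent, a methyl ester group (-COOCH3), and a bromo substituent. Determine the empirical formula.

C7H5BrClNO2

Atom tally by fragment:
  pyridine ring core → C:5 H:5 N:1
  (− 3 ring H displaced by substituents)
  + Cl → Cl:1
  + COOCH3 → C:2 H:3 O:2
  + Br → Br:1
Element totals:
  C: 7
  H: 5
  Br: 1
  Cl: 1
  N: 1
  O: 2
Molecular formula: C7H5BrClNO2.
gcd of subscripts (1, 7, 1, 5, 1, 2) = 1, so the empirical formula equals the molecular formula.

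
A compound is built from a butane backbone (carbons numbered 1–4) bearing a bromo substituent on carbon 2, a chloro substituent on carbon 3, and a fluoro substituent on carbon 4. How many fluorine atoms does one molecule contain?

Atom tally by fragment:
  CH3 → C:1 H:3
  CH(Br) → C:1 H:1 Br:1
  CH(Cl) → C:1 H:1 Cl:1
  CH2F → C:1 H:2 F:1
Element totals:
  C: 4
  H: 7
  Br: 1
  Cl: 1
  F: 1

1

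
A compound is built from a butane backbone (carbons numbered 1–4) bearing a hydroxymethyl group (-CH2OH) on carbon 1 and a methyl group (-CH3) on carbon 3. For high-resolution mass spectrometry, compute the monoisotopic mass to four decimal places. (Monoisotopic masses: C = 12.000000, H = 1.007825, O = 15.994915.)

102.1045

Atom tally by fragment:
  HOCH2CH2 → C:2 H:5 O:1
  CH2 → C:1 H:2
  CH(CH3) → C:2 H:4
  CH3 → C:1 H:3
Element totals:
  C: 6
  H: 14
  O: 1
Molecular formula: C6H14O.
  M = 6(12.0) + 14(1.007825) + 15.994915
    = 72.000000 + 14.109550 + 15.994915 = 102.104465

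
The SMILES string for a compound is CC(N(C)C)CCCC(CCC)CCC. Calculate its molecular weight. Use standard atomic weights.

Atom tally by fragment:
  CH3 → C:1 H:3
  CH(N(CH3)2) → C:3 H:7 N:1
  CH2 → C:1 H:2
  CH2 → C:1 H:2
  CH2 → C:1 H:2
  CH(CH2CH2CH3) → C:4 H:8
  CH2 → C:1 H:2
  CH2 → C:1 H:2
  CH3 → C:1 H:3
Element totals:
  C: 14
  H: 31
  N: 1
Molecular formula: C14H31N.
  M = 14(12.011) + 31(1.008) + 14.007
    = 168.154 + 31.248 + 14.007 = 213.409

213.41 g/mol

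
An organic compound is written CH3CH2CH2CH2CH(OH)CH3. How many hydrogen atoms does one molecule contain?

Atom tally by fragment:
  CH3 → C:1 H:3
  CH2 → C:1 H:2
  CH2 → C:1 H:2
  CH2 → C:1 H:2
  CH(OH) → C:1 H:2 O:1
  CH3 → C:1 H:3
Element totals:
  C: 6
  H: 14
  O: 1

14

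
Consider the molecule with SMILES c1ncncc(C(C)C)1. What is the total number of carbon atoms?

7

Atom tally by fragment:
  pyrimidine ring core → C:4 H:4 N:2
  (− 1 ring H displaced by substituents)
  + CH(CH3)2 → C:3 H:7
Element totals:
  C: 7
  H: 10
  N: 2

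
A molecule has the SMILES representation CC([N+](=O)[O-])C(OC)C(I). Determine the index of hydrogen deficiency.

1

Atom tally by fragment:
  CH3 → C:1 H:3
  CH(NO2) → C:1 H:1 N:1 O:2
  CH(OCH3) → C:2 H:4 O:1
  CH2I → C:1 H:2 I:1
Element totals:
  C: 5
  H: 10
  I: 1
  N: 1
  O: 3
Molecular formula: C5H10INO3.
DoU = (2C + 2 + N − H − X) / 2 = (2·5 + 2 + 1 − 10 − 1) / 2 = 1.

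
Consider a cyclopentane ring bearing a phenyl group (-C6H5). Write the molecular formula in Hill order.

C11H14

Atom tally by fragment:
  cyclopentane ring core → C:5 H:10
  (− 1 ring H displaced by substituents)
  + C6H5 → C:6 H:5
Element totals:
  C: 11
  H: 14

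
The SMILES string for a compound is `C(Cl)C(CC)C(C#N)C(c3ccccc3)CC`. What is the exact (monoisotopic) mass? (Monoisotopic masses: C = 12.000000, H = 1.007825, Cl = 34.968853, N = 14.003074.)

Atom tally by fragment:
  ClCH2 → C:1 H:2 Cl:1
  CH(C2H5) → C:3 H:6
  CH(CN) → C:2 H:1 N:1
  CH(C6H5) → C:7 H:6
  CH2 → C:1 H:2
  CH3 → C:1 H:3
Element totals:
  C: 15
  H: 20
  Cl: 1
  N: 1
Molecular formula: C15H20ClN.
  M = 15(12.0) + 20(1.007825) + 34.968853 + 14.003074
    = 180.000000 + 20.156500 + 34.968853 + 14.003074 = 249.128427

249.1284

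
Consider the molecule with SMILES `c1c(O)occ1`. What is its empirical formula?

Atom tally by fragment:
  furan ring core → C:4 H:4 O:1
  (− 1 ring H displaced by substituents)
  + OH → O:1 H:1
Element totals:
  C: 4
  H: 4
  O: 2
Molecular formula: C4H4O2.
gcd of subscripts = 2; dividing each by 2:
  C: 4/2 = 2
  H: 4/2 = 2
  O: 2/2 = 1

C2H2O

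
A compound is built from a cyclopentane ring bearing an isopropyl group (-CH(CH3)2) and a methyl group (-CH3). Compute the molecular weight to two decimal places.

126.24 g/mol

Atom tally by fragment:
  cyclopentane ring core → C:5 H:10
  (− 2 ring H displaced by substituents)
  + CH(CH3)2 → C:3 H:7
  + CH3 → C:1 H:3
Element totals:
  C: 9
  H: 18
Molecular formula: C9H18.
  M = 9(12.011) + 18(1.008)
    = 108.099 + 18.144 = 126.243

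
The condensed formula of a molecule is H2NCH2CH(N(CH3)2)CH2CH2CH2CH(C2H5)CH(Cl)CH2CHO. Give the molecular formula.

Atom tally by fragment:
  H2NCH2 → C:1 H:4 N:1
  CH(N(CH3)2) → C:3 H:7 N:1
  CH2 → C:1 H:2
  CH2 → C:1 H:2
  CH2 → C:1 H:2
  CH(C2H5) → C:3 H:6
  CH(Cl) → C:1 H:1 Cl:1
  CH2CHO → C:2 H:3 O:1
Element totals:
  C: 13
  H: 27
  Cl: 1
  N: 2
  O: 1

C13H27ClN2O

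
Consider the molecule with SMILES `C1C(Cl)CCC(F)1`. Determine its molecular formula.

C5H8ClF

Atom tally by fragment:
  cyclopentane ring core → C:5 H:10
  (− 2 ring H displaced by substituents)
  + Cl → Cl:1
  + F → F:1
Element totals:
  C: 5
  H: 8
  Cl: 1
  F: 1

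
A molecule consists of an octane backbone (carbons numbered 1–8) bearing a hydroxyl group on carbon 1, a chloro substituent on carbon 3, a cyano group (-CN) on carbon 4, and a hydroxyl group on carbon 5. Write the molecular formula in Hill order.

Atom tally by fragment:
  HOCH2 → C:1 H:3 O:1
  CH2 → C:1 H:2
  CH(Cl) → C:1 H:1 Cl:1
  CH(CN) → C:2 H:1 N:1
  CH(OH) → C:1 H:2 O:1
  CH2 → C:1 H:2
  CH2 → C:1 H:2
  CH3 → C:1 H:3
Element totals:
  C: 9
  H: 16
  Cl: 1
  N: 1
  O: 2

C9H16ClNO2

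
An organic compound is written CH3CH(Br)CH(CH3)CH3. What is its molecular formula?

C5H11Br

Atom tally by fragment:
  CH3 → C:1 H:3
  CH(Br) → C:1 H:1 Br:1
  CH(CH3) → C:2 H:4
  CH3 → C:1 H:3
Element totals:
  C: 5
  H: 11
  Br: 1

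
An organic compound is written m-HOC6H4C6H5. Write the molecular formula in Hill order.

Element totals:
  C: 12
  H: 10
  O: 1

C12H10O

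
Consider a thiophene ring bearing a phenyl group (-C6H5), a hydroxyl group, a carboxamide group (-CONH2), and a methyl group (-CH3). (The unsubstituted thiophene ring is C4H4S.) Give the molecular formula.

C12H11NO2S

Atom tally by fragment:
  thiophene ring core → C:4 H:4 S:1
  (− 4 ring H displaced by substituents)
  + C6H5 → C:6 H:5
  + OH → O:1 H:1
  + CONH2 → C:1 H:2 O:1 N:1
  + CH3 → C:1 H:3
Element totals:
  C: 12
  H: 11
  N: 1
  O: 2
  S: 1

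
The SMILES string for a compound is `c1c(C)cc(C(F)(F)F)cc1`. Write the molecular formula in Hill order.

C8H7F3

Atom tally by fragment:
  benzene ring core → C:6 H:6
  (− 2 ring H displaced by substituents)
  + CH3 → C:1 H:3
  + CF3 → C:1 F:3
Element totals:
  C: 8
  H: 7
  F: 3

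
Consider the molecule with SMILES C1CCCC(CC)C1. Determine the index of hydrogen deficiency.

Atom tally by fragment:
  cyclohexane ring core → C:6 H:12
  (− 1 ring H displaced by substituents)
  + C2H5 → C:2 H:5
Element totals:
  C: 8
  H: 16
Molecular formula: C8H16.
DoU = (2C + 2 + N − H − X) / 2 = (2·8 + 2 + 0 − 16 − 0) / 2 = 1.

1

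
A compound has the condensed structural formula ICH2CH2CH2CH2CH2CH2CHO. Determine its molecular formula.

Element totals:
  C: 7
  H: 13
  I: 1
  O: 1

C7H13IO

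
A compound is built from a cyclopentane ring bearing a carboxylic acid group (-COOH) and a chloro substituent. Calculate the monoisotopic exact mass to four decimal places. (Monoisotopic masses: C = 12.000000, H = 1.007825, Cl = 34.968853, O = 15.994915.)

Atom tally by fragment:
  cyclopentane ring core → C:5 H:10
  (− 2 ring H displaced by substituents)
  + COOH → C:1 H:1 O:2
  + Cl → Cl:1
Element totals:
  C: 6
  H: 9
  Cl: 1
  O: 2
Molecular formula: C6H9ClO2.
  M = 6(12.0) + 9(1.007825) + 34.968853 + 2(15.994915)
    = 72.000000 + 9.070425 + 34.968853 + 31.989830 = 148.029108

148.0291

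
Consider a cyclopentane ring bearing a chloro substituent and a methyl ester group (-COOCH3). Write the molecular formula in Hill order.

C7H11ClO2

Atom tally by fragment:
  cyclopentane ring core → C:5 H:10
  (− 2 ring H displaced by substituents)
  + Cl → Cl:1
  + COOCH3 → C:2 H:3 O:2
Element totals:
  C: 7
  H: 11
  Cl: 1
  O: 2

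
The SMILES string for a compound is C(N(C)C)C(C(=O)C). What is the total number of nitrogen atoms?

Atom tally by fragment:
  (CH3)2NCH2 → C:3 H:8 N:1
  CH2COCH3 → C:3 H:5 O:1
Element totals:
  C: 6
  H: 13
  N: 1
  O: 1

1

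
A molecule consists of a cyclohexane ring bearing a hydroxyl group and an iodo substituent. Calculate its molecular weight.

226.06 g/mol

Atom tally by fragment:
  cyclohexane ring core → C:6 H:12
  (− 2 ring H displaced by substituents)
  + OH → O:1 H:1
  + I → I:1
Element totals:
  C: 6
  H: 11
  I: 1
  O: 1
Molecular formula: C6H11IO.
  M = 6(12.011) + 11(1.008) + 126.904 + 15.999
    = 72.066 + 11.088 + 126.904 + 15.999 = 226.057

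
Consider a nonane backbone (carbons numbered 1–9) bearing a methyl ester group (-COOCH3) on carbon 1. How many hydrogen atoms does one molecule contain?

Atom tally by fragment:
  CH3OOCCH2 → C:3 H:5 O:2
  CH2 → C:1 H:2
  CH2 → C:1 H:2
  CH2 → C:1 H:2
  CH2 → C:1 H:2
  CH2 → C:1 H:2
  CH2 → C:1 H:2
  CH2 → C:1 H:2
  CH3 → C:1 H:3
Element totals:
  C: 11
  H: 22
  O: 2

22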